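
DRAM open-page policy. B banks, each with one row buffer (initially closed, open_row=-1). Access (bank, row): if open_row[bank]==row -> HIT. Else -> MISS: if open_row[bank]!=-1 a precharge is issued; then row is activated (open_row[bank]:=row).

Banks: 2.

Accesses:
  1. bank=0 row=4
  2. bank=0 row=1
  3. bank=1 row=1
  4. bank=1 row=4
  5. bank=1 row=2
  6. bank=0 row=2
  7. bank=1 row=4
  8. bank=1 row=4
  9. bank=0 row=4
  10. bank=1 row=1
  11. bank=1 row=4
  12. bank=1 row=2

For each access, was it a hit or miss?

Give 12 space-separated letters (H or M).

Acc 1: bank0 row4 -> MISS (open row4); precharges=0
Acc 2: bank0 row1 -> MISS (open row1); precharges=1
Acc 3: bank1 row1 -> MISS (open row1); precharges=1
Acc 4: bank1 row4 -> MISS (open row4); precharges=2
Acc 5: bank1 row2 -> MISS (open row2); precharges=3
Acc 6: bank0 row2 -> MISS (open row2); precharges=4
Acc 7: bank1 row4 -> MISS (open row4); precharges=5
Acc 8: bank1 row4 -> HIT
Acc 9: bank0 row4 -> MISS (open row4); precharges=6
Acc 10: bank1 row1 -> MISS (open row1); precharges=7
Acc 11: bank1 row4 -> MISS (open row4); precharges=8
Acc 12: bank1 row2 -> MISS (open row2); precharges=9

Answer: M M M M M M M H M M M M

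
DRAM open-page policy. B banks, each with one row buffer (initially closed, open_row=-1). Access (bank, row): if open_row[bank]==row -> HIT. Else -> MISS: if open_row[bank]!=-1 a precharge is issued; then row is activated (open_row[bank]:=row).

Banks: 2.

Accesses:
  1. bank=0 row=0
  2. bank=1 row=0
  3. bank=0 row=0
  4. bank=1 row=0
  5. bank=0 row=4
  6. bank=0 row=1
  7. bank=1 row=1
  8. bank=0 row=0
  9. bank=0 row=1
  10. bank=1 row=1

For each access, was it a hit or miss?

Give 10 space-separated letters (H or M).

Answer: M M H H M M M M M H

Derivation:
Acc 1: bank0 row0 -> MISS (open row0); precharges=0
Acc 2: bank1 row0 -> MISS (open row0); precharges=0
Acc 3: bank0 row0 -> HIT
Acc 4: bank1 row0 -> HIT
Acc 5: bank0 row4 -> MISS (open row4); precharges=1
Acc 6: bank0 row1 -> MISS (open row1); precharges=2
Acc 7: bank1 row1 -> MISS (open row1); precharges=3
Acc 8: bank0 row0 -> MISS (open row0); precharges=4
Acc 9: bank0 row1 -> MISS (open row1); precharges=5
Acc 10: bank1 row1 -> HIT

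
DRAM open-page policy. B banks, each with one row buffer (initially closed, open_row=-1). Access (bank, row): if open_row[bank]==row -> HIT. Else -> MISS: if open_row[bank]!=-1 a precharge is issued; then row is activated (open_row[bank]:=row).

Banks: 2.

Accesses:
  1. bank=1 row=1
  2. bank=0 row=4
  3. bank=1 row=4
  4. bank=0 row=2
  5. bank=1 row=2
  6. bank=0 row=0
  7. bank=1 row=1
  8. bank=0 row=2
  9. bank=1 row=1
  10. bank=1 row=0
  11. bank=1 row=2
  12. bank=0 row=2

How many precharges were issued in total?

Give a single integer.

Answer: 8

Derivation:
Acc 1: bank1 row1 -> MISS (open row1); precharges=0
Acc 2: bank0 row4 -> MISS (open row4); precharges=0
Acc 3: bank1 row4 -> MISS (open row4); precharges=1
Acc 4: bank0 row2 -> MISS (open row2); precharges=2
Acc 5: bank1 row2 -> MISS (open row2); precharges=3
Acc 6: bank0 row0 -> MISS (open row0); precharges=4
Acc 7: bank1 row1 -> MISS (open row1); precharges=5
Acc 8: bank0 row2 -> MISS (open row2); precharges=6
Acc 9: bank1 row1 -> HIT
Acc 10: bank1 row0 -> MISS (open row0); precharges=7
Acc 11: bank1 row2 -> MISS (open row2); precharges=8
Acc 12: bank0 row2 -> HIT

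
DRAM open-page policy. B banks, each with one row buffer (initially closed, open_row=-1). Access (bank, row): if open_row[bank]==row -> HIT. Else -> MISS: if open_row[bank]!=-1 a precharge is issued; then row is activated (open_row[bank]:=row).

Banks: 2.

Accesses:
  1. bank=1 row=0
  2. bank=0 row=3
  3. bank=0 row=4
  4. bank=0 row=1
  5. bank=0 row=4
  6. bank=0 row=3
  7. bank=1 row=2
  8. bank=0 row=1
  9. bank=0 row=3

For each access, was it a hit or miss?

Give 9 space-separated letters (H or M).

Answer: M M M M M M M M M

Derivation:
Acc 1: bank1 row0 -> MISS (open row0); precharges=0
Acc 2: bank0 row3 -> MISS (open row3); precharges=0
Acc 3: bank0 row4 -> MISS (open row4); precharges=1
Acc 4: bank0 row1 -> MISS (open row1); precharges=2
Acc 5: bank0 row4 -> MISS (open row4); precharges=3
Acc 6: bank0 row3 -> MISS (open row3); precharges=4
Acc 7: bank1 row2 -> MISS (open row2); precharges=5
Acc 8: bank0 row1 -> MISS (open row1); precharges=6
Acc 9: bank0 row3 -> MISS (open row3); precharges=7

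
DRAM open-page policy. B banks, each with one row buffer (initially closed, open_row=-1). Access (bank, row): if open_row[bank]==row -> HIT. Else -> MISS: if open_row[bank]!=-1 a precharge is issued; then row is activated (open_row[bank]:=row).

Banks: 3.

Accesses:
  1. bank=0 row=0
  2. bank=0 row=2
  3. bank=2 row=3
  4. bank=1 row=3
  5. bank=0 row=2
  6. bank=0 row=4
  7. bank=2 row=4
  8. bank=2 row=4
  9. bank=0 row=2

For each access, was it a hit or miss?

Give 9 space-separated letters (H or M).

Answer: M M M M H M M H M

Derivation:
Acc 1: bank0 row0 -> MISS (open row0); precharges=0
Acc 2: bank0 row2 -> MISS (open row2); precharges=1
Acc 3: bank2 row3 -> MISS (open row3); precharges=1
Acc 4: bank1 row3 -> MISS (open row3); precharges=1
Acc 5: bank0 row2 -> HIT
Acc 6: bank0 row4 -> MISS (open row4); precharges=2
Acc 7: bank2 row4 -> MISS (open row4); precharges=3
Acc 8: bank2 row4 -> HIT
Acc 9: bank0 row2 -> MISS (open row2); precharges=4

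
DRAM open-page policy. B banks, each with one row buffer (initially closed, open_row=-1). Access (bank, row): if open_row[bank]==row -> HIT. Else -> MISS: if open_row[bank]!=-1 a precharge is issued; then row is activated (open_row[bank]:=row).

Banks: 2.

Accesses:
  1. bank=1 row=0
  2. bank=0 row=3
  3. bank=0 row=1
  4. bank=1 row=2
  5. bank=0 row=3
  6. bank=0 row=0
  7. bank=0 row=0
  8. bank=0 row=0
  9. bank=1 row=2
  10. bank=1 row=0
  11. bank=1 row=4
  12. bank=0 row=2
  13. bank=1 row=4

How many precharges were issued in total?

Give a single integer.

Answer: 7

Derivation:
Acc 1: bank1 row0 -> MISS (open row0); precharges=0
Acc 2: bank0 row3 -> MISS (open row3); precharges=0
Acc 3: bank0 row1 -> MISS (open row1); precharges=1
Acc 4: bank1 row2 -> MISS (open row2); precharges=2
Acc 5: bank0 row3 -> MISS (open row3); precharges=3
Acc 6: bank0 row0 -> MISS (open row0); precharges=4
Acc 7: bank0 row0 -> HIT
Acc 8: bank0 row0 -> HIT
Acc 9: bank1 row2 -> HIT
Acc 10: bank1 row0 -> MISS (open row0); precharges=5
Acc 11: bank1 row4 -> MISS (open row4); precharges=6
Acc 12: bank0 row2 -> MISS (open row2); precharges=7
Acc 13: bank1 row4 -> HIT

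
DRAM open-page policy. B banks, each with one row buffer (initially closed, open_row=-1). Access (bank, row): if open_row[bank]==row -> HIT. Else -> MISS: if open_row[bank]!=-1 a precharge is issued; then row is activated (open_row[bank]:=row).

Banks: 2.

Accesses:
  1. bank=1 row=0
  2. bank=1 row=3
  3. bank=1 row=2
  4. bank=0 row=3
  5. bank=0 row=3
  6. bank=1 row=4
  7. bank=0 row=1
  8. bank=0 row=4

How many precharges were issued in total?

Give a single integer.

Acc 1: bank1 row0 -> MISS (open row0); precharges=0
Acc 2: bank1 row3 -> MISS (open row3); precharges=1
Acc 3: bank1 row2 -> MISS (open row2); precharges=2
Acc 4: bank0 row3 -> MISS (open row3); precharges=2
Acc 5: bank0 row3 -> HIT
Acc 6: bank1 row4 -> MISS (open row4); precharges=3
Acc 7: bank0 row1 -> MISS (open row1); precharges=4
Acc 8: bank0 row4 -> MISS (open row4); precharges=5

Answer: 5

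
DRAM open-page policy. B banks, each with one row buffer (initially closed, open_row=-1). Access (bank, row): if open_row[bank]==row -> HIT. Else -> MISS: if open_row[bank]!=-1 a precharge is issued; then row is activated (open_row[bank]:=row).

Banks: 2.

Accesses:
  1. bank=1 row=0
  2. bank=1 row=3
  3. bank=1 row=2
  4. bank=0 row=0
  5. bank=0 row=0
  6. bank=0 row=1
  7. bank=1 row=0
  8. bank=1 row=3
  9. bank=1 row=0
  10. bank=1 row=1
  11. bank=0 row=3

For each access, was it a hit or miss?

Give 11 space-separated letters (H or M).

Answer: M M M M H M M M M M M

Derivation:
Acc 1: bank1 row0 -> MISS (open row0); precharges=0
Acc 2: bank1 row3 -> MISS (open row3); precharges=1
Acc 3: bank1 row2 -> MISS (open row2); precharges=2
Acc 4: bank0 row0 -> MISS (open row0); precharges=2
Acc 5: bank0 row0 -> HIT
Acc 6: bank0 row1 -> MISS (open row1); precharges=3
Acc 7: bank1 row0 -> MISS (open row0); precharges=4
Acc 8: bank1 row3 -> MISS (open row3); precharges=5
Acc 9: bank1 row0 -> MISS (open row0); precharges=6
Acc 10: bank1 row1 -> MISS (open row1); precharges=7
Acc 11: bank0 row3 -> MISS (open row3); precharges=8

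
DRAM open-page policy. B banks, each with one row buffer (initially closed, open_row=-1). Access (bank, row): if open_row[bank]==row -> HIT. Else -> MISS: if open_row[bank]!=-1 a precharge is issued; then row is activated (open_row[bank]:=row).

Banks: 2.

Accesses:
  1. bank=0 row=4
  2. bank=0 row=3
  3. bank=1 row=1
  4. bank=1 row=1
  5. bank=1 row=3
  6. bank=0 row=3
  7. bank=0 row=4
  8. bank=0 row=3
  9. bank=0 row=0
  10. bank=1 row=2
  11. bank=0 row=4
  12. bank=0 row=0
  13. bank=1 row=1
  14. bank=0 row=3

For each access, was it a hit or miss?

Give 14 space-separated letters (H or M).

Answer: M M M H M H M M M M M M M M

Derivation:
Acc 1: bank0 row4 -> MISS (open row4); precharges=0
Acc 2: bank0 row3 -> MISS (open row3); precharges=1
Acc 3: bank1 row1 -> MISS (open row1); precharges=1
Acc 4: bank1 row1 -> HIT
Acc 5: bank1 row3 -> MISS (open row3); precharges=2
Acc 6: bank0 row3 -> HIT
Acc 7: bank0 row4 -> MISS (open row4); precharges=3
Acc 8: bank0 row3 -> MISS (open row3); precharges=4
Acc 9: bank0 row0 -> MISS (open row0); precharges=5
Acc 10: bank1 row2 -> MISS (open row2); precharges=6
Acc 11: bank0 row4 -> MISS (open row4); precharges=7
Acc 12: bank0 row0 -> MISS (open row0); precharges=8
Acc 13: bank1 row1 -> MISS (open row1); precharges=9
Acc 14: bank0 row3 -> MISS (open row3); precharges=10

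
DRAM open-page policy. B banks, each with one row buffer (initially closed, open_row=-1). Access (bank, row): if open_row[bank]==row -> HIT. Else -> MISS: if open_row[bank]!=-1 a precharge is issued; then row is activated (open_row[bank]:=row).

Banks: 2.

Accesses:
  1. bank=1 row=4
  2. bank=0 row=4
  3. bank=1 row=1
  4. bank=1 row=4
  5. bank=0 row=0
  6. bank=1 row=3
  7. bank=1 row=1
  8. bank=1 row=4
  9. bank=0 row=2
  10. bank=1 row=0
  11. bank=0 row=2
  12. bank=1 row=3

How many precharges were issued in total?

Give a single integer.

Acc 1: bank1 row4 -> MISS (open row4); precharges=0
Acc 2: bank0 row4 -> MISS (open row4); precharges=0
Acc 3: bank1 row1 -> MISS (open row1); precharges=1
Acc 4: bank1 row4 -> MISS (open row4); precharges=2
Acc 5: bank0 row0 -> MISS (open row0); precharges=3
Acc 6: bank1 row3 -> MISS (open row3); precharges=4
Acc 7: bank1 row1 -> MISS (open row1); precharges=5
Acc 8: bank1 row4 -> MISS (open row4); precharges=6
Acc 9: bank0 row2 -> MISS (open row2); precharges=7
Acc 10: bank1 row0 -> MISS (open row0); precharges=8
Acc 11: bank0 row2 -> HIT
Acc 12: bank1 row3 -> MISS (open row3); precharges=9

Answer: 9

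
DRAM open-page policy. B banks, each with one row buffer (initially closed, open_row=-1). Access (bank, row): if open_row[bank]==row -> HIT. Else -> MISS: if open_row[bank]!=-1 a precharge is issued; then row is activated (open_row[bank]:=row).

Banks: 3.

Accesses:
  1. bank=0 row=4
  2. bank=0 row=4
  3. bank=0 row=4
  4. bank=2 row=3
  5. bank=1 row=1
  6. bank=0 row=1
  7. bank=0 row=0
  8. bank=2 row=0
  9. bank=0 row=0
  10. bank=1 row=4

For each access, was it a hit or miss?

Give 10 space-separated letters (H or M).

Acc 1: bank0 row4 -> MISS (open row4); precharges=0
Acc 2: bank0 row4 -> HIT
Acc 3: bank0 row4 -> HIT
Acc 4: bank2 row3 -> MISS (open row3); precharges=0
Acc 5: bank1 row1 -> MISS (open row1); precharges=0
Acc 6: bank0 row1 -> MISS (open row1); precharges=1
Acc 7: bank0 row0 -> MISS (open row0); precharges=2
Acc 8: bank2 row0 -> MISS (open row0); precharges=3
Acc 9: bank0 row0 -> HIT
Acc 10: bank1 row4 -> MISS (open row4); precharges=4

Answer: M H H M M M M M H M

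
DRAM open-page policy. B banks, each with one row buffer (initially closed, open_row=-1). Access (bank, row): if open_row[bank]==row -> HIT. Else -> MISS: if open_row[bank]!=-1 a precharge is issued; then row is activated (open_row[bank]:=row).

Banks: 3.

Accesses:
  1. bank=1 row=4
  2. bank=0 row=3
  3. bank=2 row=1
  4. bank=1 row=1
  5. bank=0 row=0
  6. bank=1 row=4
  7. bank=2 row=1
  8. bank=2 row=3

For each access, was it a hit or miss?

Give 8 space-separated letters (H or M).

Acc 1: bank1 row4 -> MISS (open row4); precharges=0
Acc 2: bank0 row3 -> MISS (open row3); precharges=0
Acc 3: bank2 row1 -> MISS (open row1); precharges=0
Acc 4: bank1 row1 -> MISS (open row1); precharges=1
Acc 5: bank0 row0 -> MISS (open row0); precharges=2
Acc 6: bank1 row4 -> MISS (open row4); precharges=3
Acc 7: bank2 row1 -> HIT
Acc 8: bank2 row3 -> MISS (open row3); precharges=4

Answer: M M M M M M H M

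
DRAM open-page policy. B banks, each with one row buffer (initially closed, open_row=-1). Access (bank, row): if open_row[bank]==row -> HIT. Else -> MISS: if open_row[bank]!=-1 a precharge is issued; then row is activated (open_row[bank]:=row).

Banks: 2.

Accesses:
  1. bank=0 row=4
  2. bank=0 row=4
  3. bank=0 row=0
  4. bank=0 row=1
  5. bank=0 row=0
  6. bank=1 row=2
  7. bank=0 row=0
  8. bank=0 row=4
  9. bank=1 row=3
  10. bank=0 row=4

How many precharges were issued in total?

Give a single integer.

Acc 1: bank0 row4 -> MISS (open row4); precharges=0
Acc 2: bank0 row4 -> HIT
Acc 3: bank0 row0 -> MISS (open row0); precharges=1
Acc 4: bank0 row1 -> MISS (open row1); precharges=2
Acc 5: bank0 row0 -> MISS (open row0); precharges=3
Acc 6: bank1 row2 -> MISS (open row2); precharges=3
Acc 7: bank0 row0 -> HIT
Acc 8: bank0 row4 -> MISS (open row4); precharges=4
Acc 9: bank1 row3 -> MISS (open row3); precharges=5
Acc 10: bank0 row4 -> HIT

Answer: 5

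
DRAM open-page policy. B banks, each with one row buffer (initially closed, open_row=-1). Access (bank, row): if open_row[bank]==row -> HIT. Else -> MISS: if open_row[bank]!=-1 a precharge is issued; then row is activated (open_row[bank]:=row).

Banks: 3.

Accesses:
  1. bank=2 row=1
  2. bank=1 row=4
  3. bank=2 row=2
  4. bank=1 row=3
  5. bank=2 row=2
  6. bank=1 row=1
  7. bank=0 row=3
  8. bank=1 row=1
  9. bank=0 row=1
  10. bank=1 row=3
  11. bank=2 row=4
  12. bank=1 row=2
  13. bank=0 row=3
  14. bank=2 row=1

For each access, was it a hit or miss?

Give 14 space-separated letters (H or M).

Acc 1: bank2 row1 -> MISS (open row1); precharges=0
Acc 2: bank1 row4 -> MISS (open row4); precharges=0
Acc 3: bank2 row2 -> MISS (open row2); precharges=1
Acc 4: bank1 row3 -> MISS (open row3); precharges=2
Acc 5: bank2 row2 -> HIT
Acc 6: bank1 row1 -> MISS (open row1); precharges=3
Acc 7: bank0 row3 -> MISS (open row3); precharges=3
Acc 8: bank1 row1 -> HIT
Acc 9: bank0 row1 -> MISS (open row1); precharges=4
Acc 10: bank1 row3 -> MISS (open row3); precharges=5
Acc 11: bank2 row4 -> MISS (open row4); precharges=6
Acc 12: bank1 row2 -> MISS (open row2); precharges=7
Acc 13: bank0 row3 -> MISS (open row3); precharges=8
Acc 14: bank2 row1 -> MISS (open row1); precharges=9

Answer: M M M M H M M H M M M M M M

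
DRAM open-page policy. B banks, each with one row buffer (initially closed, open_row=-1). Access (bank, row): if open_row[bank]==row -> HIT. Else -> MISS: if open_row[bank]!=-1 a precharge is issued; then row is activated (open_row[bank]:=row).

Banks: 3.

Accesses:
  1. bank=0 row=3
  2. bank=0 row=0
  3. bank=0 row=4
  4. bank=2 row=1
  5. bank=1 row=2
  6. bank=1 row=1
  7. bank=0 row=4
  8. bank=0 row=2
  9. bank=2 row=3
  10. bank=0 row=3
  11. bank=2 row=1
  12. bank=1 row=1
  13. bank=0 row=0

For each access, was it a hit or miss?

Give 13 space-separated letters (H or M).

Answer: M M M M M M H M M M M H M

Derivation:
Acc 1: bank0 row3 -> MISS (open row3); precharges=0
Acc 2: bank0 row0 -> MISS (open row0); precharges=1
Acc 3: bank0 row4 -> MISS (open row4); precharges=2
Acc 4: bank2 row1 -> MISS (open row1); precharges=2
Acc 5: bank1 row2 -> MISS (open row2); precharges=2
Acc 6: bank1 row1 -> MISS (open row1); precharges=3
Acc 7: bank0 row4 -> HIT
Acc 8: bank0 row2 -> MISS (open row2); precharges=4
Acc 9: bank2 row3 -> MISS (open row3); precharges=5
Acc 10: bank0 row3 -> MISS (open row3); precharges=6
Acc 11: bank2 row1 -> MISS (open row1); precharges=7
Acc 12: bank1 row1 -> HIT
Acc 13: bank0 row0 -> MISS (open row0); precharges=8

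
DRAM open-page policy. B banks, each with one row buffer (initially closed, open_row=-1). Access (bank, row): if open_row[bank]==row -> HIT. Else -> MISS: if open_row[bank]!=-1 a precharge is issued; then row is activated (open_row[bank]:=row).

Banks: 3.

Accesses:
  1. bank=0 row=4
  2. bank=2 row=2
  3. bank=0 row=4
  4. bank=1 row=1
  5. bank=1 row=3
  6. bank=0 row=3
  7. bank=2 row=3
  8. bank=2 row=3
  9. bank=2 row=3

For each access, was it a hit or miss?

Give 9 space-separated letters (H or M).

Acc 1: bank0 row4 -> MISS (open row4); precharges=0
Acc 2: bank2 row2 -> MISS (open row2); precharges=0
Acc 3: bank0 row4 -> HIT
Acc 4: bank1 row1 -> MISS (open row1); precharges=0
Acc 5: bank1 row3 -> MISS (open row3); precharges=1
Acc 6: bank0 row3 -> MISS (open row3); precharges=2
Acc 7: bank2 row3 -> MISS (open row3); precharges=3
Acc 8: bank2 row3 -> HIT
Acc 9: bank2 row3 -> HIT

Answer: M M H M M M M H H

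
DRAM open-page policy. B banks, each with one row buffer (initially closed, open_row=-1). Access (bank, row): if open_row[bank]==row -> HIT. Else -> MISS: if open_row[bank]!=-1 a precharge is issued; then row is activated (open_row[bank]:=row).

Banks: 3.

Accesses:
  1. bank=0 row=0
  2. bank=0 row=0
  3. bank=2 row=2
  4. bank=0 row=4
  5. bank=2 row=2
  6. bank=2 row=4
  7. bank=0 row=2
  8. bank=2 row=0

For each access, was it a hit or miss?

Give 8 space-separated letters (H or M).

Answer: M H M M H M M M

Derivation:
Acc 1: bank0 row0 -> MISS (open row0); precharges=0
Acc 2: bank0 row0 -> HIT
Acc 3: bank2 row2 -> MISS (open row2); precharges=0
Acc 4: bank0 row4 -> MISS (open row4); precharges=1
Acc 5: bank2 row2 -> HIT
Acc 6: bank2 row4 -> MISS (open row4); precharges=2
Acc 7: bank0 row2 -> MISS (open row2); precharges=3
Acc 8: bank2 row0 -> MISS (open row0); precharges=4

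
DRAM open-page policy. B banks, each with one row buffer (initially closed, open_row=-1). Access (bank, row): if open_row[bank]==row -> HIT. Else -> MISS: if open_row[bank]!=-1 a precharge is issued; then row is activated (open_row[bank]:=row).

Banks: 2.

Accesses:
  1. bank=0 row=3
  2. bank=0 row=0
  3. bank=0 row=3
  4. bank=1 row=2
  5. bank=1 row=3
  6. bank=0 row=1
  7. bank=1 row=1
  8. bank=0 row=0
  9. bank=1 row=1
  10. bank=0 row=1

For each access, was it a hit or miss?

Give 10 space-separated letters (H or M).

Answer: M M M M M M M M H M

Derivation:
Acc 1: bank0 row3 -> MISS (open row3); precharges=0
Acc 2: bank0 row0 -> MISS (open row0); precharges=1
Acc 3: bank0 row3 -> MISS (open row3); precharges=2
Acc 4: bank1 row2 -> MISS (open row2); precharges=2
Acc 5: bank1 row3 -> MISS (open row3); precharges=3
Acc 6: bank0 row1 -> MISS (open row1); precharges=4
Acc 7: bank1 row1 -> MISS (open row1); precharges=5
Acc 8: bank0 row0 -> MISS (open row0); precharges=6
Acc 9: bank1 row1 -> HIT
Acc 10: bank0 row1 -> MISS (open row1); precharges=7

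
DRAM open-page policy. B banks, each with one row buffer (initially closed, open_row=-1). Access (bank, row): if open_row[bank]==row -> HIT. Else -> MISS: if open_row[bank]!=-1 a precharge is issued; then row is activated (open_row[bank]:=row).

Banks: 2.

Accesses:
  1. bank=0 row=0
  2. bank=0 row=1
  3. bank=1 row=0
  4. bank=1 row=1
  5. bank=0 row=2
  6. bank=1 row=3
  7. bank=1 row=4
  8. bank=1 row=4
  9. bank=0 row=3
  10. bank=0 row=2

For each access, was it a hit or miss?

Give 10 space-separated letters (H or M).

Acc 1: bank0 row0 -> MISS (open row0); precharges=0
Acc 2: bank0 row1 -> MISS (open row1); precharges=1
Acc 3: bank1 row0 -> MISS (open row0); precharges=1
Acc 4: bank1 row1 -> MISS (open row1); precharges=2
Acc 5: bank0 row2 -> MISS (open row2); precharges=3
Acc 6: bank1 row3 -> MISS (open row3); precharges=4
Acc 7: bank1 row4 -> MISS (open row4); precharges=5
Acc 8: bank1 row4 -> HIT
Acc 9: bank0 row3 -> MISS (open row3); precharges=6
Acc 10: bank0 row2 -> MISS (open row2); precharges=7

Answer: M M M M M M M H M M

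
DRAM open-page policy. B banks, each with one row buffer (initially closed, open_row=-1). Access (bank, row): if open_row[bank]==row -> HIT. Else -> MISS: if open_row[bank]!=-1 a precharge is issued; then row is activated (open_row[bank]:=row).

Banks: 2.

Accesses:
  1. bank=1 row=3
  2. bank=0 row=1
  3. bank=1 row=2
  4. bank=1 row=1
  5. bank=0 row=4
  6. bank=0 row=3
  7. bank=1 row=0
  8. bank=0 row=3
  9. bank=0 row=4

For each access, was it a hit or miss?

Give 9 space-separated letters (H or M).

Answer: M M M M M M M H M

Derivation:
Acc 1: bank1 row3 -> MISS (open row3); precharges=0
Acc 2: bank0 row1 -> MISS (open row1); precharges=0
Acc 3: bank1 row2 -> MISS (open row2); precharges=1
Acc 4: bank1 row1 -> MISS (open row1); precharges=2
Acc 5: bank0 row4 -> MISS (open row4); precharges=3
Acc 6: bank0 row3 -> MISS (open row3); precharges=4
Acc 7: bank1 row0 -> MISS (open row0); precharges=5
Acc 8: bank0 row3 -> HIT
Acc 9: bank0 row4 -> MISS (open row4); precharges=6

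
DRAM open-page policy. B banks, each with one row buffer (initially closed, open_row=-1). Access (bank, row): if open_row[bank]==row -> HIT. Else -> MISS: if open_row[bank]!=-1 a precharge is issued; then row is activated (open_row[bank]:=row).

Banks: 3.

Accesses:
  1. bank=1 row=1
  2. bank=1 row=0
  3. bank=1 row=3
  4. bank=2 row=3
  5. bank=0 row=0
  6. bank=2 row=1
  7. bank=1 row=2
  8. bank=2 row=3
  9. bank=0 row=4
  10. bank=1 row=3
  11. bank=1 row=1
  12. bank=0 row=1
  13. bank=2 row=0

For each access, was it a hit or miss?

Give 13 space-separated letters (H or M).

Acc 1: bank1 row1 -> MISS (open row1); precharges=0
Acc 2: bank1 row0 -> MISS (open row0); precharges=1
Acc 3: bank1 row3 -> MISS (open row3); precharges=2
Acc 4: bank2 row3 -> MISS (open row3); precharges=2
Acc 5: bank0 row0 -> MISS (open row0); precharges=2
Acc 6: bank2 row1 -> MISS (open row1); precharges=3
Acc 7: bank1 row2 -> MISS (open row2); precharges=4
Acc 8: bank2 row3 -> MISS (open row3); precharges=5
Acc 9: bank0 row4 -> MISS (open row4); precharges=6
Acc 10: bank1 row3 -> MISS (open row3); precharges=7
Acc 11: bank1 row1 -> MISS (open row1); precharges=8
Acc 12: bank0 row1 -> MISS (open row1); precharges=9
Acc 13: bank2 row0 -> MISS (open row0); precharges=10

Answer: M M M M M M M M M M M M M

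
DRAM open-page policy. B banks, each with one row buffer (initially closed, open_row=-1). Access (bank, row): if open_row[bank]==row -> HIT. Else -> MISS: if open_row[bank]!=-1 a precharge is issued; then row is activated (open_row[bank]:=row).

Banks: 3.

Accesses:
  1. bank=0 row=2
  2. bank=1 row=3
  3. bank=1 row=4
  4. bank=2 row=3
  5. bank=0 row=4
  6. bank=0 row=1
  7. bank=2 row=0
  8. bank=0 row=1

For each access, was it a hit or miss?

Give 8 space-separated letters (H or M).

Acc 1: bank0 row2 -> MISS (open row2); precharges=0
Acc 2: bank1 row3 -> MISS (open row3); precharges=0
Acc 3: bank1 row4 -> MISS (open row4); precharges=1
Acc 4: bank2 row3 -> MISS (open row3); precharges=1
Acc 5: bank0 row4 -> MISS (open row4); precharges=2
Acc 6: bank0 row1 -> MISS (open row1); precharges=3
Acc 7: bank2 row0 -> MISS (open row0); precharges=4
Acc 8: bank0 row1 -> HIT

Answer: M M M M M M M H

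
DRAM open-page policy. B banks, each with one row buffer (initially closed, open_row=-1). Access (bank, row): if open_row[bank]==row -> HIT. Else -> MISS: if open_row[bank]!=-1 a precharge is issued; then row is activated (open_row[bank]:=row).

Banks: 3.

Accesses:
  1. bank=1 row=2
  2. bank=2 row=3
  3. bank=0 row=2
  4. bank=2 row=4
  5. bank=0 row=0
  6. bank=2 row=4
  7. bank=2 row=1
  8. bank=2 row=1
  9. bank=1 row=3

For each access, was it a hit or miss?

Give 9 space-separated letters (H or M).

Acc 1: bank1 row2 -> MISS (open row2); precharges=0
Acc 2: bank2 row3 -> MISS (open row3); precharges=0
Acc 3: bank0 row2 -> MISS (open row2); precharges=0
Acc 4: bank2 row4 -> MISS (open row4); precharges=1
Acc 5: bank0 row0 -> MISS (open row0); precharges=2
Acc 6: bank2 row4 -> HIT
Acc 7: bank2 row1 -> MISS (open row1); precharges=3
Acc 8: bank2 row1 -> HIT
Acc 9: bank1 row3 -> MISS (open row3); precharges=4

Answer: M M M M M H M H M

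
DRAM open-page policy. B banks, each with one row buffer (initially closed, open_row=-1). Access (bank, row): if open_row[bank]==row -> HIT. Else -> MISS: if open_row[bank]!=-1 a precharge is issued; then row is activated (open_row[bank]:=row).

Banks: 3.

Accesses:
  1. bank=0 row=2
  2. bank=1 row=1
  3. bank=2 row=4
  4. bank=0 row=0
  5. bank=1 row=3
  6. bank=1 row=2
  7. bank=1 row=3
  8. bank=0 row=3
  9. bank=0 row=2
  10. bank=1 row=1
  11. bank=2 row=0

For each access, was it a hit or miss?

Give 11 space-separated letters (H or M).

Acc 1: bank0 row2 -> MISS (open row2); precharges=0
Acc 2: bank1 row1 -> MISS (open row1); precharges=0
Acc 3: bank2 row4 -> MISS (open row4); precharges=0
Acc 4: bank0 row0 -> MISS (open row0); precharges=1
Acc 5: bank1 row3 -> MISS (open row3); precharges=2
Acc 6: bank1 row2 -> MISS (open row2); precharges=3
Acc 7: bank1 row3 -> MISS (open row3); precharges=4
Acc 8: bank0 row3 -> MISS (open row3); precharges=5
Acc 9: bank0 row2 -> MISS (open row2); precharges=6
Acc 10: bank1 row1 -> MISS (open row1); precharges=7
Acc 11: bank2 row0 -> MISS (open row0); precharges=8

Answer: M M M M M M M M M M M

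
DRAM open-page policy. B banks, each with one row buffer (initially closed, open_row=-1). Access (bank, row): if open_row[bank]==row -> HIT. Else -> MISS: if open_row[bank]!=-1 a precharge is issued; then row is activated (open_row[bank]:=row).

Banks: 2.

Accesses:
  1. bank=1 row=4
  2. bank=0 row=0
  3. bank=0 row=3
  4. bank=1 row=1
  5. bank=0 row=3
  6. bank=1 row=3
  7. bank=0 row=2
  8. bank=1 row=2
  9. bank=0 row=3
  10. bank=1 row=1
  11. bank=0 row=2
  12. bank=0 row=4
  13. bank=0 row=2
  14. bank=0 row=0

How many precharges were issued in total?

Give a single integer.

Acc 1: bank1 row4 -> MISS (open row4); precharges=0
Acc 2: bank0 row0 -> MISS (open row0); precharges=0
Acc 3: bank0 row3 -> MISS (open row3); precharges=1
Acc 4: bank1 row1 -> MISS (open row1); precharges=2
Acc 5: bank0 row3 -> HIT
Acc 6: bank1 row3 -> MISS (open row3); precharges=3
Acc 7: bank0 row2 -> MISS (open row2); precharges=4
Acc 8: bank1 row2 -> MISS (open row2); precharges=5
Acc 9: bank0 row3 -> MISS (open row3); precharges=6
Acc 10: bank1 row1 -> MISS (open row1); precharges=7
Acc 11: bank0 row2 -> MISS (open row2); precharges=8
Acc 12: bank0 row4 -> MISS (open row4); precharges=9
Acc 13: bank0 row2 -> MISS (open row2); precharges=10
Acc 14: bank0 row0 -> MISS (open row0); precharges=11

Answer: 11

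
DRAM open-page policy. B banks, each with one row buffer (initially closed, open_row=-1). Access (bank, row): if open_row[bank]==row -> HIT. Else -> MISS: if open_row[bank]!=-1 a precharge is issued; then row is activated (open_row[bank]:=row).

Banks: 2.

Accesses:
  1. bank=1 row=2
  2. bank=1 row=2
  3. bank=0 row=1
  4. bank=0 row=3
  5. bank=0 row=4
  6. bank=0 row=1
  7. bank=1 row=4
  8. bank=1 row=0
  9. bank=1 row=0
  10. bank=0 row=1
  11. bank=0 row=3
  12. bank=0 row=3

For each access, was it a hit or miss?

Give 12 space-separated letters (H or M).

Answer: M H M M M M M M H H M H

Derivation:
Acc 1: bank1 row2 -> MISS (open row2); precharges=0
Acc 2: bank1 row2 -> HIT
Acc 3: bank0 row1 -> MISS (open row1); precharges=0
Acc 4: bank0 row3 -> MISS (open row3); precharges=1
Acc 5: bank0 row4 -> MISS (open row4); precharges=2
Acc 6: bank0 row1 -> MISS (open row1); precharges=3
Acc 7: bank1 row4 -> MISS (open row4); precharges=4
Acc 8: bank1 row0 -> MISS (open row0); precharges=5
Acc 9: bank1 row0 -> HIT
Acc 10: bank0 row1 -> HIT
Acc 11: bank0 row3 -> MISS (open row3); precharges=6
Acc 12: bank0 row3 -> HIT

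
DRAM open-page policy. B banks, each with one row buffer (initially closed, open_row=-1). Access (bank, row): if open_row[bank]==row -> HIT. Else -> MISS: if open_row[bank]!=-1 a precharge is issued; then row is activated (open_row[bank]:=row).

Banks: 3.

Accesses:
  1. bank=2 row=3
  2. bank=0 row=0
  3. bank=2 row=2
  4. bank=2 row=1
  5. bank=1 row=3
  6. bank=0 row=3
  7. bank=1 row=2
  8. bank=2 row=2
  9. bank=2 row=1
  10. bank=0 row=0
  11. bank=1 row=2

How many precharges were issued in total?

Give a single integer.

Acc 1: bank2 row3 -> MISS (open row3); precharges=0
Acc 2: bank0 row0 -> MISS (open row0); precharges=0
Acc 3: bank2 row2 -> MISS (open row2); precharges=1
Acc 4: bank2 row1 -> MISS (open row1); precharges=2
Acc 5: bank1 row3 -> MISS (open row3); precharges=2
Acc 6: bank0 row3 -> MISS (open row3); precharges=3
Acc 7: bank1 row2 -> MISS (open row2); precharges=4
Acc 8: bank2 row2 -> MISS (open row2); precharges=5
Acc 9: bank2 row1 -> MISS (open row1); precharges=6
Acc 10: bank0 row0 -> MISS (open row0); precharges=7
Acc 11: bank1 row2 -> HIT

Answer: 7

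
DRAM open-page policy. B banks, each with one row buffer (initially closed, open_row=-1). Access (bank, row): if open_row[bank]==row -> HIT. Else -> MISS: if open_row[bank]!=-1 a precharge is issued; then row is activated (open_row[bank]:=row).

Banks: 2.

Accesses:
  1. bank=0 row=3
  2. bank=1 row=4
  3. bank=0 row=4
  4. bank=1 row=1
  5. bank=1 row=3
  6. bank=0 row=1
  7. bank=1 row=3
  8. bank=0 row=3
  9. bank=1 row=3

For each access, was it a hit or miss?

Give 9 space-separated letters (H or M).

Answer: M M M M M M H M H

Derivation:
Acc 1: bank0 row3 -> MISS (open row3); precharges=0
Acc 2: bank1 row4 -> MISS (open row4); precharges=0
Acc 3: bank0 row4 -> MISS (open row4); precharges=1
Acc 4: bank1 row1 -> MISS (open row1); precharges=2
Acc 5: bank1 row3 -> MISS (open row3); precharges=3
Acc 6: bank0 row1 -> MISS (open row1); precharges=4
Acc 7: bank1 row3 -> HIT
Acc 8: bank0 row3 -> MISS (open row3); precharges=5
Acc 9: bank1 row3 -> HIT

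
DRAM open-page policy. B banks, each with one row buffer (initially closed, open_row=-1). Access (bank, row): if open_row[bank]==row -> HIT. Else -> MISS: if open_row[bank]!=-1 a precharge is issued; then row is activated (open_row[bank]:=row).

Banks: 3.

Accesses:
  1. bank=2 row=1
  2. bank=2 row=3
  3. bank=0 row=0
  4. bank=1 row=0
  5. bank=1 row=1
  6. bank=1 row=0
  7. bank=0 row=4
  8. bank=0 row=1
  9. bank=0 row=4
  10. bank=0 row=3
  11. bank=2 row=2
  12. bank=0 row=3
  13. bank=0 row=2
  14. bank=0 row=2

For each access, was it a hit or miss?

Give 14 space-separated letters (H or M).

Answer: M M M M M M M M M M M H M H

Derivation:
Acc 1: bank2 row1 -> MISS (open row1); precharges=0
Acc 2: bank2 row3 -> MISS (open row3); precharges=1
Acc 3: bank0 row0 -> MISS (open row0); precharges=1
Acc 4: bank1 row0 -> MISS (open row0); precharges=1
Acc 5: bank1 row1 -> MISS (open row1); precharges=2
Acc 6: bank1 row0 -> MISS (open row0); precharges=3
Acc 7: bank0 row4 -> MISS (open row4); precharges=4
Acc 8: bank0 row1 -> MISS (open row1); precharges=5
Acc 9: bank0 row4 -> MISS (open row4); precharges=6
Acc 10: bank0 row3 -> MISS (open row3); precharges=7
Acc 11: bank2 row2 -> MISS (open row2); precharges=8
Acc 12: bank0 row3 -> HIT
Acc 13: bank0 row2 -> MISS (open row2); precharges=9
Acc 14: bank0 row2 -> HIT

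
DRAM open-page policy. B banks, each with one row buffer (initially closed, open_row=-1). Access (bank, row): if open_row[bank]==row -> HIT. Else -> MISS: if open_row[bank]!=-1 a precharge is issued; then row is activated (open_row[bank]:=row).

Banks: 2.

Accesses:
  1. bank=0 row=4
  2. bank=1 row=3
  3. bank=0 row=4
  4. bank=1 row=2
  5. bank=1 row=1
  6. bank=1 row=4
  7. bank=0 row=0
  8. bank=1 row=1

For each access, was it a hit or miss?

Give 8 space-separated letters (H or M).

Acc 1: bank0 row4 -> MISS (open row4); precharges=0
Acc 2: bank1 row3 -> MISS (open row3); precharges=0
Acc 3: bank0 row4 -> HIT
Acc 4: bank1 row2 -> MISS (open row2); precharges=1
Acc 5: bank1 row1 -> MISS (open row1); precharges=2
Acc 6: bank1 row4 -> MISS (open row4); precharges=3
Acc 7: bank0 row0 -> MISS (open row0); precharges=4
Acc 8: bank1 row1 -> MISS (open row1); precharges=5

Answer: M M H M M M M M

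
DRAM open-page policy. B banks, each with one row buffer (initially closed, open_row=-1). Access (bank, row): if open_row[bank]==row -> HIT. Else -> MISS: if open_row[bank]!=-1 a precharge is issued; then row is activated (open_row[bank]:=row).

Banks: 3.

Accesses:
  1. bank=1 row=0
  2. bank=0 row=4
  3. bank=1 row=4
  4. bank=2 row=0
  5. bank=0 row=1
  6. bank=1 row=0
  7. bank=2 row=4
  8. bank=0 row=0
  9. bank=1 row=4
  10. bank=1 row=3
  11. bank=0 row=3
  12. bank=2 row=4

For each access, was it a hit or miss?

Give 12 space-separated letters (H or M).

Acc 1: bank1 row0 -> MISS (open row0); precharges=0
Acc 2: bank0 row4 -> MISS (open row4); precharges=0
Acc 3: bank1 row4 -> MISS (open row4); precharges=1
Acc 4: bank2 row0 -> MISS (open row0); precharges=1
Acc 5: bank0 row1 -> MISS (open row1); precharges=2
Acc 6: bank1 row0 -> MISS (open row0); precharges=3
Acc 7: bank2 row4 -> MISS (open row4); precharges=4
Acc 8: bank0 row0 -> MISS (open row0); precharges=5
Acc 9: bank1 row4 -> MISS (open row4); precharges=6
Acc 10: bank1 row3 -> MISS (open row3); precharges=7
Acc 11: bank0 row3 -> MISS (open row3); precharges=8
Acc 12: bank2 row4 -> HIT

Answer: M M M M M M M M M M M H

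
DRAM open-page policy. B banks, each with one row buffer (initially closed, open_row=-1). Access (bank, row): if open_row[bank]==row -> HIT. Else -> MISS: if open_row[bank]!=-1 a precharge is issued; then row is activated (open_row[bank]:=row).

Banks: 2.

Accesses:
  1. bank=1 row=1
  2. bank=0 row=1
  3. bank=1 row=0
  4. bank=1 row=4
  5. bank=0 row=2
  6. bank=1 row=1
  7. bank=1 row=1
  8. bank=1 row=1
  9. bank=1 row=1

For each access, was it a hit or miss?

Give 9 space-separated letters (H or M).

Acc 1: bank1 row1 -> MISS (open row1); precharges=0
Acc 2: bank0 row1 -> MISS (open row1); precharges=0
Acc 3: bank1 row0 -> MISS (open row0); precharges=1
Acc 4: bank1 row4 -> MISS (open row4); precharges=2
Acc 5: bank0 row2 -> MISS (open row2); precharges=3
Acc 6: bank1 row1 -> MISS (open row1); precharges=4
Acc 7: bank1 row1 -> HIT
Acc 8: bank1 row1 -> HIT
Acc 9: bank1 row1 -> HIT

Answer: M M M M M M H H H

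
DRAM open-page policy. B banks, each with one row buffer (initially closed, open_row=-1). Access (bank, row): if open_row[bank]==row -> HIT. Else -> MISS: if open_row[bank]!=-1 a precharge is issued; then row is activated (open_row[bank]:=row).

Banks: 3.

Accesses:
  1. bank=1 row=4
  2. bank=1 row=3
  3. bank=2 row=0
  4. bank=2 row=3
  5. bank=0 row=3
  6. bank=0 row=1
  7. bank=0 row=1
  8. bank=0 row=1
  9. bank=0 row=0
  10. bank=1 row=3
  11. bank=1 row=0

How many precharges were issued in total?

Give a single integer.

Acc 1: bank1 row4 -> MISS (open row4); precharges=0
Acc 2: bank1 row3 -> MISS (open row3); precharges=1
Acc 3: bank2 row0 -> MISS (open row0); precharges=1
Acc 4: bank2 row3 -> MISS (open row3); precharges=2
Acc 5: bank0 row3 -> MISS (open row3); precharges=2
Acc 6: bank0 row1 -> MISS (open row1); precharges=3
Acc 7: bank0 row1 -> HIT
Acc 8: bank0 row1 -> HIT
Acc 9: bank0 row0 -> MISS (open row0); precharges=4
Acc 10: bank1 row3 -> HIT
Acc 11: bank1 row0 -> MISS (open row0); precharges=5

Answer: 5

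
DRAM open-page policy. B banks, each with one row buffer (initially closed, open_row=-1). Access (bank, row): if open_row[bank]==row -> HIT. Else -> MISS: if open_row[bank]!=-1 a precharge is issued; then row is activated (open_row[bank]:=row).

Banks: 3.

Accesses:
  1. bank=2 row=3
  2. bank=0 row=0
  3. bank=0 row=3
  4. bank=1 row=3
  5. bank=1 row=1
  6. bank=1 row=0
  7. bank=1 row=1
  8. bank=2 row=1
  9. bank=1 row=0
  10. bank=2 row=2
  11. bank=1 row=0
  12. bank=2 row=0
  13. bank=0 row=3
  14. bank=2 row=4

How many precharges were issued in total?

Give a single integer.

Acc 1: bank2 row3 -> MISS (open row3); precharges=0
Acc 2: bank0 row0 -> MISS (open row0); precharges=0
Acc 3: bank0 row3 -> MISS (open row3); precharges=1
Acc 4: bank1 row3 -> MISS (open row3); precharges=1
Acc 5: bank1 row1 -> MISS (open row1); precharges=2
Acc 6: bank1 row0 -> MISS (open row0); precharges=3
Acc 7: bank1 row1 -> MISS (open row1); precharges=4
Acc 8: bank2 row1 -> MISS (open row1); precharges=5
Acc 9: bank1 row0 -> MISS (open row0); precharges=6
Acc 10: bank2 row2 -> MISS (open row2); precharges=7
Acc 11: bank1 row0 -> HIT
Acc 12: bank2 row0 -> MISS (open row0); precharges=8
Acc 13: bank0 row3 -> HIT
Acc 14: bank2 row4 -> MISS (open row4); precharges=9

Answer: 9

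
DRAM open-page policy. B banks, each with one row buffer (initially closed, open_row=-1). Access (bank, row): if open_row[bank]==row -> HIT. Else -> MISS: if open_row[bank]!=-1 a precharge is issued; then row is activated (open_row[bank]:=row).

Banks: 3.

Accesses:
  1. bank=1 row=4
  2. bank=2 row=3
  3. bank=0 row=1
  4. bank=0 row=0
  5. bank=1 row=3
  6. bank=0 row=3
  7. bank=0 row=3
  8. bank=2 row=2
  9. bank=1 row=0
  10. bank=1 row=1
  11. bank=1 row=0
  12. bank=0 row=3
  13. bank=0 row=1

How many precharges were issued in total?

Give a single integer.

Answer: 8

Derivation:
Acc 1: bank1 row4 -> MISS (open row4); precharges=0
Acc 2: bank2 row3 -> MISS (open row3); precharges=0
Acc 3: bank0 row1 -> MISS (open row1); precharges=0
Acc 4: bank0 row0 -> MISS (open row0); precharges=1
Acc 5: bank1 row3 -> MISS (open row3); precharges=2
Acc 6: bank0 row3 -> MISS (open row3); precharges=3
Acc 7: bank0 row3 -> HIT
Acc 8: bank2 row2 -> MISS (open row2); precharges=4
Acc 9: bank1 row0 -> MISS (open row0); precharges=5
Acc 10: bank1 row1 -> MISS (open row1); precharges=6
Acc 11: bank1 row0 -> MISS (open row0); precharges=7
Acc 12: bank0 row3 -> HIT
Acc 13: bank0 row1 -> MISS (open row1); precharges=8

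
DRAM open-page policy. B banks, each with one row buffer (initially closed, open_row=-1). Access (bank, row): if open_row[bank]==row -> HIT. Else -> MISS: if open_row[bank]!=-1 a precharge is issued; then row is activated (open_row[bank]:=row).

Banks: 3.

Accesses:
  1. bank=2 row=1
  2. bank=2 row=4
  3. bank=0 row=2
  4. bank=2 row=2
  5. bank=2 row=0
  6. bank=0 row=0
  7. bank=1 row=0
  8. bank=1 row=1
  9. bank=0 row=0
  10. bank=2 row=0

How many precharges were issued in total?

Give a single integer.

Acc 1: bank2 row1 -> MISS (open row1); precharges=0
Acc 2: bank2 row4 -> MISS (open row4); precharges=1
Acc 3: bank0 row2 -> MISS (open row2); precharges=1
Acc 4: bank2 row2 -> MISS (open row2); precharges=2
Acc 5: bank2 row0 -> MISS (open row0); precharges=3
Acc 6: bank0 row0 -> MISS (open row0); precharges=4
Acc 7: bank1 row0 -> MISS (open row0); precharges=4
Acc 8: bank1 row1 -> MISS (open row1); precharges=5
Acc 9: bank0 row0 -> HIT
Acc 10: bank2 row0 -> HIT

Answer: 5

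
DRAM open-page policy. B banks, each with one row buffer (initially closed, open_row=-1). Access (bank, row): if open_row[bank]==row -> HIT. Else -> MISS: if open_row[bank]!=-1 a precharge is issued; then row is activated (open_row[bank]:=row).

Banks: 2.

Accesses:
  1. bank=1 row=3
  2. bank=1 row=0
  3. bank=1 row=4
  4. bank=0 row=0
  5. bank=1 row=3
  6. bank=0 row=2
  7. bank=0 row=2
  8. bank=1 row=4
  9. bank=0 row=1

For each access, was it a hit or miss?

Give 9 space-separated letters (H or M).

Answer: M M M M M M H M M

Derivation:
Acc 1: bank1 row3 -> MISS (open row3); precharges=0
Acc 2: bank1 row0 -> MISS (open row0); precharges=1
Acc 3: bank1 row4 -> MISS (open row4); precharges=2
Acc 4: bank0 row0 -> MISS (open row0); precharges=2
Acc 5: bank1 row3 -> MISS (open row3); precharges=3
Acc 6: bank0 row2 -> MISS (open row2); precharges=4
Acc 7: bank0 row2 -> HIT
Acc 8: bank1 row4 -> MISS (open row4); precharges=5
Acc 9: bank0 row1 -> MISS (open row1); precharges=6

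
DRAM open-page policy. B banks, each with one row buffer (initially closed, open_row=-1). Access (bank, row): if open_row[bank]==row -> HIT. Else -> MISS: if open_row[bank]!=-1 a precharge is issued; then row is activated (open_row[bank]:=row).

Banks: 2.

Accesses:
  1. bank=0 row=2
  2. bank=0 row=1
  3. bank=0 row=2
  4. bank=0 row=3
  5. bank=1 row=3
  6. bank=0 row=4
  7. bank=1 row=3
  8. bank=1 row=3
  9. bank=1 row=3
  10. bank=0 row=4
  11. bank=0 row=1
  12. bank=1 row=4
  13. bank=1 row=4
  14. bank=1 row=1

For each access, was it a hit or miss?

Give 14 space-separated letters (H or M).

Acc 1: bank0 row2 -> MISS (open row2); precharges=0
Acc 2: bank0 row1 -> MISS (open row1); precharges=1
Acc 3: bank0 row2 -> MISS (open row2); precharges=2
Acc 4: bank0 row3 -> MISS (open row3); precharges=3
Acc 5: bank1 row3 -> MISS (open row3); precharges=3
Acc 6: bank0 row4 -> MISS (open row4); precharges=4
Acc 7: bank1 row3 -> HIT
Acc 8: bank1 row3 -> HIT
Acc 9: bank1 row3 -> HIT
Acc 10: bank0 row4 -> HIT
Acc 11: bank0 row1 -> MISS (open row1); precharges=5
Acc 12: bank1 row4 -> MISS (open row4); precharges=6
Acc 13: bank1 row4 -> HIT
Acc 14: bank1 row1 -> MISS (open row1); precharges=7

Answer: M M M M M M H H H H M M H M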